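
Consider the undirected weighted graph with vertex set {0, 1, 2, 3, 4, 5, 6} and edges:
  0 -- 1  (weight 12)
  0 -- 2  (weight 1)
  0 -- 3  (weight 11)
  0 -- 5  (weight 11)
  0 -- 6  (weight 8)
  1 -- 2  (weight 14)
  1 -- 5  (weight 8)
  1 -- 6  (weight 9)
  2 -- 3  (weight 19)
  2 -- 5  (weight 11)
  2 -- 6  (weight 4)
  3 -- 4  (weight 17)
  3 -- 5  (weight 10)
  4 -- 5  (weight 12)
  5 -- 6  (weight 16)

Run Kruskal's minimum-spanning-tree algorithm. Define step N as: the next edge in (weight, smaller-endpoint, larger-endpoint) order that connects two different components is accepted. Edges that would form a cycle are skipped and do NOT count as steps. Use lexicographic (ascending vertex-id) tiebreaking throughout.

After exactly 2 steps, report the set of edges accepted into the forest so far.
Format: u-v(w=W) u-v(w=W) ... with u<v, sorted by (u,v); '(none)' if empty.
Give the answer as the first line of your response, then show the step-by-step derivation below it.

0-2(w=1) 2-6(w=4)

step 1: add edge 0-2 (w=1); MST = {0-2(w=1)}
step 2: add edge 2-6 (w=4); MST = {0-2(w=1) 2-6(w=4)}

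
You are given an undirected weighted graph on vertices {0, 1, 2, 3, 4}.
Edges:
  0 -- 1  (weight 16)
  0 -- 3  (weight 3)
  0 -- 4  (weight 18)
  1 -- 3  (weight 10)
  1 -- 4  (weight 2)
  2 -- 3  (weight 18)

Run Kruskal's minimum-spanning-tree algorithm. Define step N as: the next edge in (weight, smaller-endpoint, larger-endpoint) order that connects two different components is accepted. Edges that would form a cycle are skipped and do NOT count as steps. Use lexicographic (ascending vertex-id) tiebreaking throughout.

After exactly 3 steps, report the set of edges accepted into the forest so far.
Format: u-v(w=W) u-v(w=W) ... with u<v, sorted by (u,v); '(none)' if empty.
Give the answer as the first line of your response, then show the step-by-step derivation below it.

0-3(w=3) 1-3(w=10) 1-4(w=2)

step 1: add edge 1-4 (w=2); MST = {1-4(w=2)}
step 2: add edge 0-3 (w=3); MST = {0-3(w=3) 1-4(w=2)}
step 3: add edge 1-3 (w=10); MST = {0-3(w=3) 1-3(w=10) 1-4(w=2)}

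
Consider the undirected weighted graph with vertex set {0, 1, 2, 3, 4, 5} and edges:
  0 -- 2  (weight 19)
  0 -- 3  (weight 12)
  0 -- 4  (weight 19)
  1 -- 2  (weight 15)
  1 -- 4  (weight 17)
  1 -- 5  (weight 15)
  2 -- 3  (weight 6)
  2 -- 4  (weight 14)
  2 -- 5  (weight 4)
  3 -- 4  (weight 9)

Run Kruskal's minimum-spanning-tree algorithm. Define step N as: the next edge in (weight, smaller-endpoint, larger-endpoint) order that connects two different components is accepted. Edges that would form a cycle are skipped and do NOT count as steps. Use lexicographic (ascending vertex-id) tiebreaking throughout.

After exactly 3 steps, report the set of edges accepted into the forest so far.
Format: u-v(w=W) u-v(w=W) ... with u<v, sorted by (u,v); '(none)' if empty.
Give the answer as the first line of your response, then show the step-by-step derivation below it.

2-3(w=6) 2-5(w=4) 3-4(w=9)

step 1: add edge 2-5 (w=4); MST = {2-5(w=4)}
step 2: add edge 2-3 (w=6); MST = {2-3(w=6) 2-5(w=4)}
step 3: add edge 3-4 (w=9); MST = {2-3(w=6) 2-5(w=4) 3-4(w=9)}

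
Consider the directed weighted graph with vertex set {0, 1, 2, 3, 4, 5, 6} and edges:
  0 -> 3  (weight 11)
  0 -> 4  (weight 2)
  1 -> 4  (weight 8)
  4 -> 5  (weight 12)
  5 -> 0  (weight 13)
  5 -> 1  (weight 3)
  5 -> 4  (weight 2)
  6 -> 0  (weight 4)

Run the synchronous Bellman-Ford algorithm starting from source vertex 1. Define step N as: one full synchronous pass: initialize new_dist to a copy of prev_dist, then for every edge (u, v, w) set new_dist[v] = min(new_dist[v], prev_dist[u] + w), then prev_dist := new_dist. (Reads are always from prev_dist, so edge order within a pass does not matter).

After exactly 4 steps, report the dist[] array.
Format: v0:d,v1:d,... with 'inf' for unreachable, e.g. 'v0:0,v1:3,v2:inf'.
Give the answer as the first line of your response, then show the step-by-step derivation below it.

v0:33,v1:0,v2:inf,v3:44,v4:8,v5:20,v6:inf

step 1: dist = v0:inf,v1:0,v2:inf,v3:inf,v4:8,v5:inf,v6:inf
step 2: dist = v0:inf,v1:0,v2:inf,v3:inf,v4:8,v5:20,v6:inf
step 3: dist = v0:33,v1:0,v2:inf,v3:inf,v4:8,v5:20,v6:inf
step 4: dist = v0:33,v1:0,v2:inf,v3:44,v4:8,v5:20,v6:inf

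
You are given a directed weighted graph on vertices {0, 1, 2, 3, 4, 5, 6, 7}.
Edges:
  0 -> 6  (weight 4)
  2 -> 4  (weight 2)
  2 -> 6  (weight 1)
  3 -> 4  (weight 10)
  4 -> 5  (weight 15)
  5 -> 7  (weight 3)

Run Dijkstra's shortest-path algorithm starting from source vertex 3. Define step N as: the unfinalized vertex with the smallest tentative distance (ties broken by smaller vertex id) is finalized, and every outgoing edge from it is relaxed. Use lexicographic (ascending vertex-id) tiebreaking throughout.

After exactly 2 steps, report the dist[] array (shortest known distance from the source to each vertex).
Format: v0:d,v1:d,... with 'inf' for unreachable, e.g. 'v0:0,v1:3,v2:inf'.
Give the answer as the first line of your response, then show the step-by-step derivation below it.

v0:inf,v1:inf,v2:inf,v3:0,v4:10,v5:25,v6:inf,v7:inf

step 1: dist = v0:inf,v1:inf,v2:inf,v3:0,v4:10,v5:inf,v6:inf,v7:inf
step 2: dist = v0:inf,v1:inf,v2:inf,v3:0,v4:10,v5:25,v6:inf,v7:inf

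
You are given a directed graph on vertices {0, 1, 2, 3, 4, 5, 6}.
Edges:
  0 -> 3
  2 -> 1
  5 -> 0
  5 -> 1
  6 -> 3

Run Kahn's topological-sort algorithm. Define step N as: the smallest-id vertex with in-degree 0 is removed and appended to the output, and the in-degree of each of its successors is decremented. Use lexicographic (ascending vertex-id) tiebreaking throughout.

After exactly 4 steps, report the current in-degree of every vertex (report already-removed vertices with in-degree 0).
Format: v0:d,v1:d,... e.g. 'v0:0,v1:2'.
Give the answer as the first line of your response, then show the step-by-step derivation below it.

v0:0,v1:0,v2:0,v3:1,v4:0,v5:0,v6:0

step 1: output 2; order=[2]; indeg=(1,1,0,2,0,0,0)
step 2: output 4; order=[2,4]; indeg=(1,1,0,2,0,0,0)
step 3: output 5; order=[2,4,5]; indeg=(0,0,0,2,0,0,0)
step 4: output 0; order=[2,4,5,0]; indeg=(0,0,0,1,0,0,0)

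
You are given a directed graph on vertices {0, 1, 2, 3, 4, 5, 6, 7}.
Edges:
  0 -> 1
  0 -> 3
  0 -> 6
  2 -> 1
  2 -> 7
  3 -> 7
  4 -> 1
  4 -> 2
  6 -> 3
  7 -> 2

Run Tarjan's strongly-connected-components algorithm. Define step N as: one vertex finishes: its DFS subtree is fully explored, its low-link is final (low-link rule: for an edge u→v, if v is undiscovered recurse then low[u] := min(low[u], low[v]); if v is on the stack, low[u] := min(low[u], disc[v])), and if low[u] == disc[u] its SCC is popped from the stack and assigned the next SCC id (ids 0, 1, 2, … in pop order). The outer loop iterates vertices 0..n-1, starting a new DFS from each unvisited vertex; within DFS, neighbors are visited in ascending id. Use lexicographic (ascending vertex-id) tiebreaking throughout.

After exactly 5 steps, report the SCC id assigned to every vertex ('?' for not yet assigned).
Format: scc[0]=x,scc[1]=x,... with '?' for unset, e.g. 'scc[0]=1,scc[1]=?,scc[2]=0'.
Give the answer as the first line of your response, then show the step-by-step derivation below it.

scc[0]=?,scc[1]=0,scc[2]=1,scc[3]=2,scc[4]=?,scc[5]=?,scc[6]=3,scc[7]=1

step 1: low=(low[0]=0,low[1]=1,low[2]=?,low[3]=?,low[4]=?,low[5]=?,low[6]=?,low[7]=?); scc=(scc[0]=?,scc[1]=0,scc[2]=?,scc[3]=?,scc[4]=?,scc[5]=?,scc[6]=?,scc[7]=?)
step 2: low=(low[0]=0,low[1]=1,low[2]=3,low[3]=2,low[4]=?,low[5]=?,low[6]=?,low[7]=3); scc=(scc[0]=?,scc[1]=0,scc[2]=?,scc[3]=?,scc[4]=?,scc[5]=?,scc[6]=?,scc[7]=?)
step 3: low=(low[0]=0,low[1]=1,low[2]=3,low[3]=2,low[4]=?,low[5]=?,low[6]=?,low[7]=3); scc=(scc[0]=?,scc[1]=0,scc[2]=1,scc[3]=?,scc[4]=?,scc[5]=?,scc[6]=?,scc[7]=1)
step 4: low=(low[0]=0,low[1]=1,low[2]=3,low[3]=2,low[4]=?,low[5]=?,low[6]=?,low[7]=3); scc=(scc[0]=?,scc[1]=0,scc[2]=1,scc[3]=2,scc[4]=?,scc[5]=?,scc[6]=?,scc[7]=1)
step 5: low=(low[0]=0,low[1]=1,low[2]=3,low[3]=2,low[4]=?,low[5]=?,low[6]=5,low[7]=3); scc=(scc[0]=?,scc[1]=0,scc[2]=1,scc[3]=2,scc[4]=?,scc[5]=?,scc[6]=3,scc[7]=1)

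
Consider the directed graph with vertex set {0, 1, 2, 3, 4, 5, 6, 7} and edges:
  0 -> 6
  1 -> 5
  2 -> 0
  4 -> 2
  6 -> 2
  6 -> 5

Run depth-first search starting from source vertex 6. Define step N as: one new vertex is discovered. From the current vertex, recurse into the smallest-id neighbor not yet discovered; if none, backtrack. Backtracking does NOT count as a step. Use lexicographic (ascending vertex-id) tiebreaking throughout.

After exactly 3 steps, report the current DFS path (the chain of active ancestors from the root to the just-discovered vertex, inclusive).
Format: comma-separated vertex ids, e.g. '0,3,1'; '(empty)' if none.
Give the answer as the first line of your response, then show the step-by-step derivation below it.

6,2,0

step 1: discover 6; path=6; order=6
step 2: discover 2; path=6>2; order=6,2
step 3: discover 0; path=6>2>0; order=6,2,0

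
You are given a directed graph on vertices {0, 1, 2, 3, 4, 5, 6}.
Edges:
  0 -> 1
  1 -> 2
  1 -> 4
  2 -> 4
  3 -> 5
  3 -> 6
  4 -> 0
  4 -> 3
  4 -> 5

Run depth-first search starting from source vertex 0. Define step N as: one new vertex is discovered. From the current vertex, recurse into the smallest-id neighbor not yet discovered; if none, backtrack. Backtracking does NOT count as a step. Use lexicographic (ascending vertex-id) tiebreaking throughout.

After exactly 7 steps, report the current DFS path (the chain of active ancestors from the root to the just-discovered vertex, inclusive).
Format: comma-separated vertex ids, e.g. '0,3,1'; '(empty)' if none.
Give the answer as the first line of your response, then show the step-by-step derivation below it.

0,1,2,4,3,6

step 1: discover 0; path=0; order=0
step 2: discover 1; path=0>1; order=0,1
step 3: discover 2; path=0>1>2; order=0,1,2
step 4: discover 4; path=0>1>2>4; order=0,1,2,4
step 5: discover 3; path=0>1>2>4>3; order=0,1,2,4,3
step 6: discover 5; path=0>1>2>4>3>5; order=0,1,2,4,3,5
step 7: discover 6; path=0>1>2>4>3>6; order=0,1,2,4,3,5,6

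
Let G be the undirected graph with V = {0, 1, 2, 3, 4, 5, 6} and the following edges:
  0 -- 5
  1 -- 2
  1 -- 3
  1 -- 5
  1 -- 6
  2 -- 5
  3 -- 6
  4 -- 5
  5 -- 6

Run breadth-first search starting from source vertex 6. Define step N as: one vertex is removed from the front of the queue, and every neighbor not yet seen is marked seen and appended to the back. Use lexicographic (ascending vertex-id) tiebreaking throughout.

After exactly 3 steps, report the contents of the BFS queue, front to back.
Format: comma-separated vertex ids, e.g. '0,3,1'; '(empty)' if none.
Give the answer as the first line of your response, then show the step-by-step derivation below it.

5,2

step 1: dequeue 6; queue=[1,3,5]; order=6
step 2: dequeue 1; queue=[3,5,2]; order=6,1
step 3: dequeue 3; queue=[5,2]; order=6,1,3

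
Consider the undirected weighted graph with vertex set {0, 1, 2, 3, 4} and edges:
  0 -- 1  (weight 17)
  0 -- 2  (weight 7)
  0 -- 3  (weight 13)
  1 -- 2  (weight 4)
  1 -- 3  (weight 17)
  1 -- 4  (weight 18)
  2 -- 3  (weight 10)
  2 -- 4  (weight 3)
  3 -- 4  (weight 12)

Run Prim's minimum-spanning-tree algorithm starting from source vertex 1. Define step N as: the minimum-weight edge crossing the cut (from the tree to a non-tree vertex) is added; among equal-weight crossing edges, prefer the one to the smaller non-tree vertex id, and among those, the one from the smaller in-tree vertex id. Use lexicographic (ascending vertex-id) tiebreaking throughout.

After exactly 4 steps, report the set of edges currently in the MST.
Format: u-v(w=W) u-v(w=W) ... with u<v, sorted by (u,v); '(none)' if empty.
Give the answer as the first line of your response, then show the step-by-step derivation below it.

0-2(w=7) 1-2(w=4) 2-3(w=10) 2-4(w=3)

step 1: add edge 1-2 (w=4); MST = {1-2(w=4)}
step 2: add edge 2-4 (w=3); MST = {1-2(w=4) 2-4(w=3)}
step 3: add edge 0-2 (w=7); MST = {0-2(w=7) 1-2(w=4) 2-4(w=3)}
step 4: add edge 2-3 (w=10); MST = {0-2(w=7) 1-2(w=4) 2-3(w=10) 2-4(w=3)}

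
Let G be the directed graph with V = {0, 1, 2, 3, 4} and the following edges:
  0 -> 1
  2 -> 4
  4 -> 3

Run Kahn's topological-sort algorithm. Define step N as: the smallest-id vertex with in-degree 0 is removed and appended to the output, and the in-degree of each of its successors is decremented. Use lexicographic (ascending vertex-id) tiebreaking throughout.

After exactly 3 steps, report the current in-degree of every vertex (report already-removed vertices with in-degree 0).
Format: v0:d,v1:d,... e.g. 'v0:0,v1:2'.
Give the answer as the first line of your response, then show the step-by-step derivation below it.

v0:0,v1:0,v2:0,v3:1,v4:0

step 1: output 0; order=[0]; indeg=(0,0,0,1,1)
step 2: output 1; order=[0,1]; indeg=(0,0,0,1,1)
step 3: output 2; order=[0,1,2]; indeg=(0,0,0,1,0)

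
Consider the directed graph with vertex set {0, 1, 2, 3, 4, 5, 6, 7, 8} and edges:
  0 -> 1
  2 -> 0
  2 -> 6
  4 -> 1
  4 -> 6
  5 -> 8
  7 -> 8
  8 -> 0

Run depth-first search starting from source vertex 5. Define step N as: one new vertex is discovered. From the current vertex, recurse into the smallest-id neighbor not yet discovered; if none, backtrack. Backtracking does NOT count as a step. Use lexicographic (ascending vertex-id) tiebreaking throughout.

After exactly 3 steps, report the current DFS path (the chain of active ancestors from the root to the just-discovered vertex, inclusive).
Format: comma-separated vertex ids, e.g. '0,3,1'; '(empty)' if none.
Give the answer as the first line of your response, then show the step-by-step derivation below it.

5,8,0

step 1: discover 5; path=5; order=5
step 2: discover 8; path=5>8; order=5,8
step 3: discover 0; path=5>8>0; order=5,8,0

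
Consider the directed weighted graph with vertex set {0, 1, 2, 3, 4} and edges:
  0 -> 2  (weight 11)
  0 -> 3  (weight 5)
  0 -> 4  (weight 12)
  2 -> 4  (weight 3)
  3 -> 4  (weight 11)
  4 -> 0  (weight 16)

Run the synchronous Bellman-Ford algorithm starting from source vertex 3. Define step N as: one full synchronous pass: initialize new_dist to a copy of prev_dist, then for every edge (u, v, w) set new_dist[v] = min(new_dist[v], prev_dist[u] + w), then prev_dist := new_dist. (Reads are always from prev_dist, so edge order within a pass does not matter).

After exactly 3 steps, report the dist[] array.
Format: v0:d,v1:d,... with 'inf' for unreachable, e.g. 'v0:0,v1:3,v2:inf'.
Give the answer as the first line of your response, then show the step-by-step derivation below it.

v0:27,v1:inf,v2:38,v3:0,v4:11

step 1: dist = v0:inf,v1:inf,v2:inf,v3:0,v4:11
step 2: dist = v0:27,v1:inf,v2:inf,v3:0,v4:11
step 3: dist = v0:27,v1:inf,v2:38,v3:0,v4:11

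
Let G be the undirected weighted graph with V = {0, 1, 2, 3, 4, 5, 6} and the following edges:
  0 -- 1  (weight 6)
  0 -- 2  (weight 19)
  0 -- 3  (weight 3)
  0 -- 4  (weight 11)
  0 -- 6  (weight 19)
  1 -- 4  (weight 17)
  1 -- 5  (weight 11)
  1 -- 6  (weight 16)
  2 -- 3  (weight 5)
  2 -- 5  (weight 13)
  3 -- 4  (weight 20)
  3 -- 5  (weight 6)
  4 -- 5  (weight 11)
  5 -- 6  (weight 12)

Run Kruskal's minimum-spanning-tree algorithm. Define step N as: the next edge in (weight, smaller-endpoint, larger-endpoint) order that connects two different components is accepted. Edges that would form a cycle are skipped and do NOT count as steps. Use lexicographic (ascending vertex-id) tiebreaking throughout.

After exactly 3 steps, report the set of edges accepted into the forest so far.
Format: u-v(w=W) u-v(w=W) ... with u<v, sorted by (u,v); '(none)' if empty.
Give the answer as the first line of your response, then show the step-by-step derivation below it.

0-1(w=6) 0-3(w=3) 2-3(w=5)

step 1: add edge 0-3 (w=3); MST = {0-3(w=3)}
step 2: add edge 2-3 (w=5); MST = {0-3(w=3) 2-3(w=5)}
step 3: add edge 0-1 (w=6); MST = {0-1(w=6) 0-3(w=3) 2-3(w=5)}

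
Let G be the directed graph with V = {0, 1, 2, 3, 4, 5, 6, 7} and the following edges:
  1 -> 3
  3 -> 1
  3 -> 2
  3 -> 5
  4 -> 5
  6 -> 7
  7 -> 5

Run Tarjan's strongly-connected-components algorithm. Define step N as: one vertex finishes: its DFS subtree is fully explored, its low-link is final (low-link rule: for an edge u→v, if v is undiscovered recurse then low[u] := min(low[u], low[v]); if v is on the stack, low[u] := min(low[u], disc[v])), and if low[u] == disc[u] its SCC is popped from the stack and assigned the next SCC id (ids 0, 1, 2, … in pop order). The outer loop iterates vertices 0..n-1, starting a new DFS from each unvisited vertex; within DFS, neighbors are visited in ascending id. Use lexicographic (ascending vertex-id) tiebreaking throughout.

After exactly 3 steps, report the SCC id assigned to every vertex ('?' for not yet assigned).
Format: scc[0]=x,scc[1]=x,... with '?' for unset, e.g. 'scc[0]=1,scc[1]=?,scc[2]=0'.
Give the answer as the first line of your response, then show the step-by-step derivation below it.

scc[0]=0,scc[1]=?,scc[2]=1,scc[3]=?,scc[4]=?,scc[5]=2,scc[6]=?,scc[7]=?

step 1: low=(low[0]=0,low[1]=?,low[2]=?,low[3]=?,low[4]=?,low[5]=?,low[6]=?,low[7]=?); scc=(scc[0]=0,scc[1]=?,scc[2]=?,scc[3]=?,scc[4]=?,scc[5]=?,scc[6]=?,scc[7]=?)
step 2: low=(low[0]=0,low[1]=1,low[2]=3,low[3]=1,low[4]=?,low[5]=?,low[6]=?,low[7]=?); scc=(scc[0]=0,scc[1]=?,scc[2]=1,scc[3]=?,scc[4]=?,scc[5]=?,scc[6]=?,scc[7]=?)
step 3: low=(low[0]=0,low[1]=1,low[2]=3,low[3]=1,low[4]=?,low[5]=4,low[6]=?,low[7]=?); scc=(scc[0]=0,scc[1]=?,scc[2]=1,scc[3]=?,scc[4]=?,scc[5]=2,scc[6]=?,scc[7]=?)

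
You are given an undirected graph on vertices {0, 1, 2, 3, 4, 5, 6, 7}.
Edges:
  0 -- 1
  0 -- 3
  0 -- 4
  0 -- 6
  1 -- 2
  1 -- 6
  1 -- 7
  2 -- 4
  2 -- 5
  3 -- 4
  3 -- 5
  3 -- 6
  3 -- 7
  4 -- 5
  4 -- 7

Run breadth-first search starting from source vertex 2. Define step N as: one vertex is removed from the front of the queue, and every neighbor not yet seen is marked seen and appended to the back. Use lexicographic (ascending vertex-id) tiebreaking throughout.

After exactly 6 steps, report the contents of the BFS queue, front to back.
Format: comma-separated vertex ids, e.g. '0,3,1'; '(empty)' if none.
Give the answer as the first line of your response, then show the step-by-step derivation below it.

7,3

step 1: dequeue 2; queue=[1,4,5]; order=2
step 2: dequeue 1; queue=[4,5,0,6,7]; order=2,1
step 3: dequeue 4; queue=[5,0,6,7,3]; order=2,1,4
step 4: dequeue 5; queue=[0,6,7,3]; order=2,1,4,5
step 5: dequeue 0; queue=[6,7,3]; order=2,1,4,5,0
step 6: dequeue 6; queue=[7,3]; order=2,1,4,5,0,6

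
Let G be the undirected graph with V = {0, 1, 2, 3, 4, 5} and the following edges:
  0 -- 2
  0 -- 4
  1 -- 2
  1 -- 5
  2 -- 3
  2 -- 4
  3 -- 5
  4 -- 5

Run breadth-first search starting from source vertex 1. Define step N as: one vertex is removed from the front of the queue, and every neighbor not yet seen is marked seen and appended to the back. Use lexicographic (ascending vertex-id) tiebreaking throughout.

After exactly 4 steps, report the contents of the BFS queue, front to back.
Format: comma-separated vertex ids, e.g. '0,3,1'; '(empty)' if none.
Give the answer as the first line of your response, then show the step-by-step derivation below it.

3,4

step 1: dequeue 1; queue=[2,5]; order=1
step 2: dequeue 2; queue=[5,0,3,4]; order=1,2
step 3: dequeue 5; queue=[0,3,4]; order=1,2,5
step 4: dequeue 0; queue=[3,4]; order=1,2,5,0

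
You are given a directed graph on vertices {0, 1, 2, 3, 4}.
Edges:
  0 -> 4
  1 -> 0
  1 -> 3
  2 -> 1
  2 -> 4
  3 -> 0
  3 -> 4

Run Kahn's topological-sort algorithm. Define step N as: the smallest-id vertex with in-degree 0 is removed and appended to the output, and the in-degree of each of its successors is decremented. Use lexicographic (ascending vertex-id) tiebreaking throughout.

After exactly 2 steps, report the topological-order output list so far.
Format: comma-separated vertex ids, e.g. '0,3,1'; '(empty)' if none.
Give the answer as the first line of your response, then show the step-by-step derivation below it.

2,1

step 1: output 2; order=[2]; indeg=(2,0,0,1,2)
step 2: output 1; order=[2,1]; indeg=(1,0,0,0,2)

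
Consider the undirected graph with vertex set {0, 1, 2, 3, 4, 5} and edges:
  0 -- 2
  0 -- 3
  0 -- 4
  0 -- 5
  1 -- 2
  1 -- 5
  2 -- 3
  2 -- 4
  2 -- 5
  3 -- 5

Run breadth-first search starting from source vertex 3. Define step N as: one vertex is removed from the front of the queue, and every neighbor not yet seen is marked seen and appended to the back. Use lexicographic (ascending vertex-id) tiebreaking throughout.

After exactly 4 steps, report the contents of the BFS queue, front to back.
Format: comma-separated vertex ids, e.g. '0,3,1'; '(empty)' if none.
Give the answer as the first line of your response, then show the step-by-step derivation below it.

4,1

step 1: dequeue 3; queue=[0,2,5]; order=3
step 2: dequeue 0; queue=[2,5,4]; order=3,0
step 3: dequeue 2; queue=[5,4,1]; order=3,0,2
step 4: dequeue 5; queue=[4,1]; order=3,0,2,5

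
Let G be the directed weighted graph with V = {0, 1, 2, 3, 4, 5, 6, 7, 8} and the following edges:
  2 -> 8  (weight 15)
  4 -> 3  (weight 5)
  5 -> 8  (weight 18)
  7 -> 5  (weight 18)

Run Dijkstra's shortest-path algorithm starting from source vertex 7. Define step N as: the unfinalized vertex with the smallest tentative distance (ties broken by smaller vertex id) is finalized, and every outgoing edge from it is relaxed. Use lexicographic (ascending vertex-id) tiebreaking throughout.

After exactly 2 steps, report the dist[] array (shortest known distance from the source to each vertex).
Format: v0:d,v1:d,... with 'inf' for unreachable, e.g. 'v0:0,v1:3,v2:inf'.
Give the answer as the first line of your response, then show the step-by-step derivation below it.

v0:inf,v1:inf,v2:inf,v3:inf,v4:inf,v5:18,v6:inf,v7:0,v8:36

step 1: dist = v0:inf,v1:inf,v2:inf,v3:inf,v4:inf,v5:18,v6:inf,v7:0,v8:inf
step 2: dist = v0:inf,v1:inf,v2:inf,v3:inf,v4:inf,v5:18,v6:inf,v7:0,v8:36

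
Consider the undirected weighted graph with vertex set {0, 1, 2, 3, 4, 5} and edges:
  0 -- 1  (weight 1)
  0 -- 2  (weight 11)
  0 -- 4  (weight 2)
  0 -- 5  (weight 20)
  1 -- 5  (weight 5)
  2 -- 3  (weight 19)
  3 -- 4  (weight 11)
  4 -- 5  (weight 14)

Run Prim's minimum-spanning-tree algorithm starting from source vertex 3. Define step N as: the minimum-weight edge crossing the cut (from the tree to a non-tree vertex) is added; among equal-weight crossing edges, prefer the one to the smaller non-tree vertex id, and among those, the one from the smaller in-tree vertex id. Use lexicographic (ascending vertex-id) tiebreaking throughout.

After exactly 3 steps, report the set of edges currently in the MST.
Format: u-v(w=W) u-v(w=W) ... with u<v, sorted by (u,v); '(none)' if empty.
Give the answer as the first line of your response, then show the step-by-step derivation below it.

0-1(w=1) 0-4(w=2) 3-4(w=11)

step 1: add edge 3-4 (w=11); MST = {3-4(w=11)}
step 2: add edge 0-4 (w=2); MST = {0-4(w=2) 3-4(w=11)}
step 3: add edge 0-1 (w=1); MST = {0-1(w=1) 0-4(w=2) 3-4(w=11)}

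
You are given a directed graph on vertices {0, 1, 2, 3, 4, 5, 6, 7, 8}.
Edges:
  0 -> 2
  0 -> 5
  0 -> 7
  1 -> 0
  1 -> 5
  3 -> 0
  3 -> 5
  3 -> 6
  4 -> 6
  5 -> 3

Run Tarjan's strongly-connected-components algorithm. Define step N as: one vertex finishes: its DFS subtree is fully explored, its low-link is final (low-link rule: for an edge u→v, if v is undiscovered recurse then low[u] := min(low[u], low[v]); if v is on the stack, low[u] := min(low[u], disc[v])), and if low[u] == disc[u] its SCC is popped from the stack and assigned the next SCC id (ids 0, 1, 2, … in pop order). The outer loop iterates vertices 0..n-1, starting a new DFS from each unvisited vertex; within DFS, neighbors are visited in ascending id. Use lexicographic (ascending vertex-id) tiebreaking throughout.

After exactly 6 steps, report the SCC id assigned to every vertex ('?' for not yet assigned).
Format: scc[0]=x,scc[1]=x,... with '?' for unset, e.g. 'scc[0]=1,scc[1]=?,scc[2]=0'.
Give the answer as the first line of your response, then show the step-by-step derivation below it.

scc[0]=3,scc[1]=?,scc[2]=0,scc[3]=3,scc[4]=?,scc[5]=3,scc[6]=1,scc[7]=2,scc[8]=?

step 1: low=(low[0]=0,low[1]=?,low[2]=1,low[3]=?,low[4]=?,low[5]=?,low[6]=?,low[7]=?,low[8]=?); scc=(scc[0]=?,scc[1]=?,scc[2]=0,scc[3]=?,scc[4]=?,scc[5]=?,scc[6]=?,scc[7]=?,scc[8]=?)
step 2: low=(low[0]=0,low[1]=?,low[2]=1,low[3]=0,low[4]=?,low[5]=2,low[6]=4,low[7]=?,low[8]=?); scc=(scc[0]=?,scc[1]=?,scc[2]=0,scc[3]=?,scc[4]=?,scc[5]=?,scc[6]=1,scc[7]=?,scc[8]=?)
step 3: low=(low[0]=0,low[1]=?,low[2]=1,low[3]=0,low[4]=?,low[5]=2,low[6]=4,low[7]=?,low[8]=?); scc=(scc[0]=?,scc[1]=?,scc[2]=0,scc[3]=?,scc[4]=?,scc[5]=?,scc[6]=1,scc[7]=?,scc[8]=?)
step 4: low=(low[0]=0,low[1]=?,low[2]=1,low[3]=0,low[4]=?,low[5]=0,low[6]=4,low[7]=?,low[8]=?); scc=(scc[0]=?,scc[1]=?,scc[2]=0,scc[3]=?,scc[4]=?,scc[5]=?,scc[6]=1,scc[7]=?,scc[8]=?)
step 5: low=(low[0]=0,low[1]=?,low[2]=1,low[3]=0,low[4]=?,low[5]=0,low[6]=4,low[7]=5,low[8]=?); scc=(scc[0]=?,scc[1]=?,scc[2]=0,scc[3]=?,scc[4]=?,scc[5]=?,scc[6]=1,scc[7]=2,scc[8]=?)
step 6: low=(low[0]=0,low[1]=?,low[2]=1,low[3]=0,low[4]=?,low[5]=0,low[6]=4,low[7]=5,low[8]=?); scc=(scc[0]=3,scc[1]=?,scc[2]=0,scc[3]=3,scc[4]=?,scc[5]=3,scc[6]=1,scc[7]=2,scc[8]=?)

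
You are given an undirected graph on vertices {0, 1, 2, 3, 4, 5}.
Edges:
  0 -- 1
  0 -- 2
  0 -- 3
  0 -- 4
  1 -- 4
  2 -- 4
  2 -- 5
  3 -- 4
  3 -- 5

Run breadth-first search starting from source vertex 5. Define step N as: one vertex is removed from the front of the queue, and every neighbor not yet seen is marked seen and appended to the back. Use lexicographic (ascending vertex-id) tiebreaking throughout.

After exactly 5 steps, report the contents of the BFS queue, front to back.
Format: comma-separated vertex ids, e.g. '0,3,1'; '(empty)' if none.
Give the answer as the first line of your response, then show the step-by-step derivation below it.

1

step 1: dequeue 5; queue=[2,3]; order=5
step 2: dequeue 2; queue=[3,0,4]; order=5,2
step 3: dequeue 3; queue=[0,4]; order=5,2,3
step 4: dequeue 0; queue=[4,1]; order=5,2,3,0
step 5: dequeue 4; queue=[1]; order=5,2,3,0,4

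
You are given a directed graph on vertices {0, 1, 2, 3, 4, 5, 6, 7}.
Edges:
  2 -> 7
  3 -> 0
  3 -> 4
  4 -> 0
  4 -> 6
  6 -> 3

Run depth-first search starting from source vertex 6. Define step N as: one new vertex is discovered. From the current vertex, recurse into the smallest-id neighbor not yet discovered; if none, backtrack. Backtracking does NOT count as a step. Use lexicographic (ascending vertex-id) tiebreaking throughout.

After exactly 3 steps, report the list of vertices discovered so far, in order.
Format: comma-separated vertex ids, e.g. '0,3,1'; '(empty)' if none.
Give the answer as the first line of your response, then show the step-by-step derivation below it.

6,3,0

step 1: discover 6; path=6; order=6
step 2: discover 3; path=6>3; order=6,3
step 3: discover 0; path=6>3>0; order=6,3,0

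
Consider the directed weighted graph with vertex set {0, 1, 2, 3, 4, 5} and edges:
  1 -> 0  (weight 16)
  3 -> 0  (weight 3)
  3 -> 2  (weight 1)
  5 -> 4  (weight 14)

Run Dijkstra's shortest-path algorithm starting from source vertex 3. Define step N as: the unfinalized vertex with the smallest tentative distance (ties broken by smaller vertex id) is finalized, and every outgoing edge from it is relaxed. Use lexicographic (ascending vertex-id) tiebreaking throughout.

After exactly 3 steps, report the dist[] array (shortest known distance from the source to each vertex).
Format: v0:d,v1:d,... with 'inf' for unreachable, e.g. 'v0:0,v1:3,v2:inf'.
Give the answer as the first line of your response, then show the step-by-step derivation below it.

v0:3,v1:inf,v2:1,v3:0,v4:inf,v5:inf

step 1: dist = v0:3,v1:inf,v2:1,v3:0,v4:inf,v5:inf
step 2: dist = v0:3,v1:inf,v2:1,v3:0,v4:inf,v5:inf
step 3: dist = v0:3,v1:inf,v2:1,v3:0,v4:inf,v5:inf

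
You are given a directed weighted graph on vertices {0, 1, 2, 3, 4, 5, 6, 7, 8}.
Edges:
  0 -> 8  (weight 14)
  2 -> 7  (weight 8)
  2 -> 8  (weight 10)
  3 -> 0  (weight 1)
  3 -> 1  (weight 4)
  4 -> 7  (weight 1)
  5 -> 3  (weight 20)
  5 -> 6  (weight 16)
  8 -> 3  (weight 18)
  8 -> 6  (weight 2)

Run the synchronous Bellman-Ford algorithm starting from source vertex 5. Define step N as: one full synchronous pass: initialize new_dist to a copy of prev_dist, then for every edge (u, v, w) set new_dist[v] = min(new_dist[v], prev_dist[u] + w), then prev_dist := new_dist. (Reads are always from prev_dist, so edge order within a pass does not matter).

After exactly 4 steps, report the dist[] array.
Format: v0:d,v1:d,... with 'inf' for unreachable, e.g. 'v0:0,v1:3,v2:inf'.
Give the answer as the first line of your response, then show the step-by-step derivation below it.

v0:21,v1:24,v2:inf,v3:20,v4:inf,v5:0,v6:16,v7:inf,v8:35

step 1: dist = v0:inf,v1:inf,v2:inf,v3:20,v4:inf,v5:0,v6:16,v7:inf,v8:inf
step 2: dist = v0:21,v1:24,v2:inf,v3:20,v4:inf,v5:0,v6:16,v7:inf,v8:inf
step 3: dist = v0:21,v1:24,v2:inf,v3:20,v4:inf,v5:0,v6:16,v7:inf,v8:35
step 4: dist = v0:21,v1:24,v2:inf,v3:20,v4:inf,v5:0,v6:16,v7:inf,v8:35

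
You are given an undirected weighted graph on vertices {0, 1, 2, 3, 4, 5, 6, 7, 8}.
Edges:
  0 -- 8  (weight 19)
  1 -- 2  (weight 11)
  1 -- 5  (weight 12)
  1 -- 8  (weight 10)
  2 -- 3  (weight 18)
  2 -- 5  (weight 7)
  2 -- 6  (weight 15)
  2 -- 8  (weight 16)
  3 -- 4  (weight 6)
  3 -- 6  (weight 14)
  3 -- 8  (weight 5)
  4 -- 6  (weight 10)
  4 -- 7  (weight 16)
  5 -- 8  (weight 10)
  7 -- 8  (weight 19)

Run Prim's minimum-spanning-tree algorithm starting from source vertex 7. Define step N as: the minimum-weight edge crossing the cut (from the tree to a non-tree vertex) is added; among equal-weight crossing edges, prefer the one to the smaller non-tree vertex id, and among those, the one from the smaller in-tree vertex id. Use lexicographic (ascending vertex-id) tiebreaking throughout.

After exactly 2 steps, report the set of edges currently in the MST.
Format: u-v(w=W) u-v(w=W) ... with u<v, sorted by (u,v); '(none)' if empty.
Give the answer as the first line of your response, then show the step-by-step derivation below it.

3-4(w=6) 4-7(w=16)

step 1: add edge 4-7 (w=16); MST = {4-7(w=16)}
step 2: add edge 3-4 (w=6); MST = {3-4(w=6) 4-7(w=16)}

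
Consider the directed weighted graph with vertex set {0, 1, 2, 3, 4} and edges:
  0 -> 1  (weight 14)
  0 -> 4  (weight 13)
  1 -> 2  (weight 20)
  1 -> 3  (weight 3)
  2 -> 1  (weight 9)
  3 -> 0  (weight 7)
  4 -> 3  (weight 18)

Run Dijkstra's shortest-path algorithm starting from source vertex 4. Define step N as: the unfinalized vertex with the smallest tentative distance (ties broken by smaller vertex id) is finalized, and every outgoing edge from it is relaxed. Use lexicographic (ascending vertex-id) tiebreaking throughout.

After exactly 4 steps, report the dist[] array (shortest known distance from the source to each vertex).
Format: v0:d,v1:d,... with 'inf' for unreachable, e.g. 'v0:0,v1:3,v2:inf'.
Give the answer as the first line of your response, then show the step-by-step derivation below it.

v0:25,v1:39,v2:59,v3:18,v4:0

step 1: dist = v0:inf,v1:inf,v2:inf,v3:18,v4:0
step 2: dist = v0:25,v1:inf,v2:inf,v3:18,v4:0
step 3: dist = v0:25,v1:39,v2:inf,v3:18,v4:0
step 4: dist = v0:25,v1:39,v2:59,v3:18,v4:0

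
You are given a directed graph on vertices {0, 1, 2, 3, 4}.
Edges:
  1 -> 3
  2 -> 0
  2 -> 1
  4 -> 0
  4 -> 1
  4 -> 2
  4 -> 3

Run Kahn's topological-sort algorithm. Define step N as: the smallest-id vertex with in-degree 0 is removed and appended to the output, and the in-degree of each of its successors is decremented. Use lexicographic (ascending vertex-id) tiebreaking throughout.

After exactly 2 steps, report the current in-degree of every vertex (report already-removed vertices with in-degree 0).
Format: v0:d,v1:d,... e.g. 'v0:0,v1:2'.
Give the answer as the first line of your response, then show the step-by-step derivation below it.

v0:0,v1:0,v2:0,v3:1,v4:0

step 1: output 4; order=[4]; indeg=(1,1,0,1,0)
step 2: output 2; order=[4,2]; indeg=(0,0,0,1,0)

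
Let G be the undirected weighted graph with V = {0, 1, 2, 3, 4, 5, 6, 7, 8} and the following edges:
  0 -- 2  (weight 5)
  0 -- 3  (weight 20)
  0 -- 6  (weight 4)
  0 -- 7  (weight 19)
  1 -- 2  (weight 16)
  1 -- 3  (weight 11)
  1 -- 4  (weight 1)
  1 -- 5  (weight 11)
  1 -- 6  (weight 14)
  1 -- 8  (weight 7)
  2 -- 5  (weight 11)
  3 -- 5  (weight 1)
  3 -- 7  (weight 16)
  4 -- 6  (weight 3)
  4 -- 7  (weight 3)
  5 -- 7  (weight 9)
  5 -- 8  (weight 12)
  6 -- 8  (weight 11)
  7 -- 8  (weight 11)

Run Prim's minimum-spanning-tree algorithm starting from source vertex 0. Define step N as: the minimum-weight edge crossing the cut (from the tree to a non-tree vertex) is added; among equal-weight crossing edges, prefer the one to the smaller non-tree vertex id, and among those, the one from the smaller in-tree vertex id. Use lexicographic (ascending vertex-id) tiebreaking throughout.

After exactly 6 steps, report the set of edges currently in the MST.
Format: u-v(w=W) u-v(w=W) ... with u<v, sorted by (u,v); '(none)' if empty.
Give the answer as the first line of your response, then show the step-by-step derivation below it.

0-2(w=5) 0-6(w=4) 1-4(w=1) 1-8(w=7) 4-6(w=3) 4-7(w=3)

step 1: add edge 0-6 (w=4); MST = {0-6(w=4)}
step 2: add edge 4-6 (w=3); MST = {0-6(w=4) 4-6(w=3)}
step 3: add edge 1-4 (w=1); MST = {0-6(w=4) 1-4(w=1) 4-6(w=3)}
step 4: add edge 4-7 (w=3); MST = {0-6(w=4) 1-4(w=1) 4-6(w=3) 4-7(w=3)}
step 5: add edge 0-2 (w=5); MST = {0-2(w=5) 0-6(w=4) 1-4(w=1) 4-6(w=3) 4-7(w=3)}
step 6: add edge 1-8 (w=7); MST = {0-2(w=5) 0-6(w=4) 1-4(w=1) 1-8(w=7) 4-6(w=3) 4-7(w=3)}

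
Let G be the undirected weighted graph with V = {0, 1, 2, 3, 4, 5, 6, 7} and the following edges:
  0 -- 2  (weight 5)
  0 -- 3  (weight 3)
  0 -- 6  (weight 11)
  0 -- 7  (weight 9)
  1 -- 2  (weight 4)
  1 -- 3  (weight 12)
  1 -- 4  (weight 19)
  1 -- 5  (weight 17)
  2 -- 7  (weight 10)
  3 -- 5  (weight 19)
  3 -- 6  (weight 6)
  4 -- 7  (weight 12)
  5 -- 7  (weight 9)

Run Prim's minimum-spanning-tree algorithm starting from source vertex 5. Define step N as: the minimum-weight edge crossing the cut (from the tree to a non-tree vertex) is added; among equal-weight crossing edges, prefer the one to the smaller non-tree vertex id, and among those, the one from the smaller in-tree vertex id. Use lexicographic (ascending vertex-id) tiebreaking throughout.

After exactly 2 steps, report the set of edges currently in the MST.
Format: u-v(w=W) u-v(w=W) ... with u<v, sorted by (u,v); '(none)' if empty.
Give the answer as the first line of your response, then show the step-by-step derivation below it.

0-7(w=9) 5-7(w=9)

step 1: add edge 5-7 (w=9); MST = {5-7(w=9)}
step 2: add edge 0-7 (w=9); MST = {0-7(w=9) 5-7(w=9)}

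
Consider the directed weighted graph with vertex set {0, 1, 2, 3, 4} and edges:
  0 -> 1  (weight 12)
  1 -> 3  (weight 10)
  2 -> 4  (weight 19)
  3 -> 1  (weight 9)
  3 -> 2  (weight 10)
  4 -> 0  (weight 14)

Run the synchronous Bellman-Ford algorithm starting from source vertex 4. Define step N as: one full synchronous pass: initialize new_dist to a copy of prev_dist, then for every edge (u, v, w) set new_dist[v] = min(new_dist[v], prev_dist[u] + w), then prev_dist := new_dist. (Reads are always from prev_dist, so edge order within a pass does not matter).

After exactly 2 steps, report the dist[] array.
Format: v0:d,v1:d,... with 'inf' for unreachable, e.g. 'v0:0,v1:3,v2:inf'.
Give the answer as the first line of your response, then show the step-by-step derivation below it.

v0:14,v1:26,v2:inf,v3:inf,v4:0

step 1: dist = v0:14,v1:inf,v2:inf,v3:inf,v4:0
step 2: dist = v0:14,v1:26,v2:inf,v3:inf,v4:0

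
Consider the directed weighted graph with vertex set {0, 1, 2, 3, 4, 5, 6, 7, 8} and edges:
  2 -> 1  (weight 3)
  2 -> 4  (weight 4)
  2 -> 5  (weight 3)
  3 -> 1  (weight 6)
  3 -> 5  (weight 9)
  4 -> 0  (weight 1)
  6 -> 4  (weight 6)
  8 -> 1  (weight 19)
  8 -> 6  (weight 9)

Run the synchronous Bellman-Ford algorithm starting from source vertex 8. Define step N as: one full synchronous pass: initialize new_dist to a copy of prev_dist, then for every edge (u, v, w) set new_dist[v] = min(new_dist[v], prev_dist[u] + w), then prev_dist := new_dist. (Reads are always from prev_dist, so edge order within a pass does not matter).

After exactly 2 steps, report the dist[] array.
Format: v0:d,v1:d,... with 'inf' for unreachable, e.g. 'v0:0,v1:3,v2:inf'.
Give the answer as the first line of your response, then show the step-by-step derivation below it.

v0:inf,v1:19,v2:inf,v3:inf,v4:15,v5:inf,v6:9,v7:inf,v8:0

step 1: dist = v0:inf,v1:19,v2:inf,v3:inf,v4:inf,v5:inf,v6:9,v7:inf,v8:0
step 2: dist = v0:inf,v1:19,v2:inf,v3:inf,v4:15,v5:inf,v6:9,v7:inf,v8:0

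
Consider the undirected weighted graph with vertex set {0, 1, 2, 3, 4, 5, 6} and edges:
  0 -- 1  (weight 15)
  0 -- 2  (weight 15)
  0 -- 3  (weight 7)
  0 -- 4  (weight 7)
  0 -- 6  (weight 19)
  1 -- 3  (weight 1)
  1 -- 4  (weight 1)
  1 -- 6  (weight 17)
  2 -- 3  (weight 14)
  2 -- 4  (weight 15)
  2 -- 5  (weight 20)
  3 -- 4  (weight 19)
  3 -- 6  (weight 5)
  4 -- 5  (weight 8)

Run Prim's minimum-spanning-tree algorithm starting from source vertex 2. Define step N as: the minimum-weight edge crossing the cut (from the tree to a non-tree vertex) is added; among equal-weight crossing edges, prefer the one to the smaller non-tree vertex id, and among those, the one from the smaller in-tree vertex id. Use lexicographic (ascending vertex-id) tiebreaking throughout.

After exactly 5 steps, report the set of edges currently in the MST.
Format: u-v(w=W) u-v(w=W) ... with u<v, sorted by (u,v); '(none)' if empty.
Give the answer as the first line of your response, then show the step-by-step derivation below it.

0-3(w=7) 1-3(w=1) 1-4(w=1) 2-3(w=14) 3-6(w=5)

step 1: add edge 2-3 (w=14); MST = {2-3(w=14)}
step 2: add edge 1-3 (w=1); MST = {1-3(w=1) 2-3(w=14)}
step 3: add edge 1-4 (w=1); MST = {1-3(w=1) 1-4(w=1) 2-3(w=14)}
step 4: add edge 3-6 (w=5); MST = {1-3(w=1) 1-4(w=1) 2-3(w=14) 3-6(w=5)}
step 5: add edge 0-3 (w=7); MST = {0-3(w=7) 1-3(w=1) 1-4(w=1) 2-3(w=14) 3-6(w=5)}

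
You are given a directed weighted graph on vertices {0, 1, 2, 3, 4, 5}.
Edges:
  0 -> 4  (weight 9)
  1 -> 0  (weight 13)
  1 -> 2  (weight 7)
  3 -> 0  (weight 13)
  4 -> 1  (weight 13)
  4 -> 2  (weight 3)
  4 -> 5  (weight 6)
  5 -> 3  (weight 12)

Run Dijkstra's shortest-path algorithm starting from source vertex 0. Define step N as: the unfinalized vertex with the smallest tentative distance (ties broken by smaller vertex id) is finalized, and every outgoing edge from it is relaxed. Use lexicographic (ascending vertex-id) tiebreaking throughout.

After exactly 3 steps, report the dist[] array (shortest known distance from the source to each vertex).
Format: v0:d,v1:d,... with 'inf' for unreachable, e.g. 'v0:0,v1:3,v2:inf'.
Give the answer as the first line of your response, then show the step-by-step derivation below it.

v0:0,v1:22,v2:12,v3:inf,v4:9,v5:15

step 1: dist = v0:0,v1:inf,v2:inf,v3:inf,v4:9,v5:inf
step 2: dist = v0:0,v1:22,v2:12,v3:inf,v4:9,v5:15
step 3: dist = v0:0,v1:22,v2:12,v3:inf,v4:9,v5:15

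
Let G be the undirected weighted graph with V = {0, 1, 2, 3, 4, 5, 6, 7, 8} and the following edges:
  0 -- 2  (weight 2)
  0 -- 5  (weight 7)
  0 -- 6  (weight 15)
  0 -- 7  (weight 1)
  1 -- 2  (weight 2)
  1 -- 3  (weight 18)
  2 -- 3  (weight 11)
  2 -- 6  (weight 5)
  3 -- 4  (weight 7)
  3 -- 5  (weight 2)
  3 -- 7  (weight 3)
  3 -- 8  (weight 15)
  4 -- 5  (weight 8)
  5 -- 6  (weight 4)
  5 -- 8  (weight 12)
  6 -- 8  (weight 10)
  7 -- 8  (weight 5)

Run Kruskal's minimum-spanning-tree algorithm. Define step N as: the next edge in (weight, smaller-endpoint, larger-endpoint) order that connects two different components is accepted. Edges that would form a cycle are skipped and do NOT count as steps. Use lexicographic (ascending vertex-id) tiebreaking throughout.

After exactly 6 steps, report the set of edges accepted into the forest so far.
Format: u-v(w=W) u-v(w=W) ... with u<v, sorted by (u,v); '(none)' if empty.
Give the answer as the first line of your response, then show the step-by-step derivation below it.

0-2(w=2) 0-7(w=1) 1-2(w=2) 3-5(w=2) 3-7(w=3) 5-6(w=4)

step 1: add edge 0-7 (w=1); MST = {0-7(w=1)}
step 2: add edge 0-2 (w=2); MST = {0-2(w=2) 0-7(w=1)}
step 3: add edge 1-2 (w=2); MST = {0-2(w=2) 0-7(w=1) 1-2(w=2)}
step 4: add edge 3-5 (w=2); MST = {0-2(w=2) 0-7(w=1) 1-2(w=2) 3-5(w=2)}
step 5: add edge 3-7 (w=3); MST = {0-2(w=2) 0-7(w=1) 1-2(w=2) 3-5(w=2) 3-7(w=3)}
step 6: add edge 5-6 (w=4); MST = {0-2(w=2) 0-7(w=1) 1-2(w=2) 3-5(w=2) 3-7(w=3) 5-6(w=4)}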